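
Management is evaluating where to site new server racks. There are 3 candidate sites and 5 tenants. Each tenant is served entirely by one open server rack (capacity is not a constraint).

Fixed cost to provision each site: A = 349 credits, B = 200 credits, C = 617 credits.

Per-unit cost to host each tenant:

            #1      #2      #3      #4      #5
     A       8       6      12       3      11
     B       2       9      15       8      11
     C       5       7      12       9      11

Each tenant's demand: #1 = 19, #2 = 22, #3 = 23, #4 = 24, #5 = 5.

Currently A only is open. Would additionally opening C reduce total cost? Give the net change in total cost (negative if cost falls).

No — net change +560 (cost rises by 560).

Current service cost with {A}: 687.
Adding C: each tenant re-picks its cheapest; new service cost 630, saving 57.
Extra fixed cost: 617. Net change = 617 − 57 = 560.
(Totals: 1036 → 1596.)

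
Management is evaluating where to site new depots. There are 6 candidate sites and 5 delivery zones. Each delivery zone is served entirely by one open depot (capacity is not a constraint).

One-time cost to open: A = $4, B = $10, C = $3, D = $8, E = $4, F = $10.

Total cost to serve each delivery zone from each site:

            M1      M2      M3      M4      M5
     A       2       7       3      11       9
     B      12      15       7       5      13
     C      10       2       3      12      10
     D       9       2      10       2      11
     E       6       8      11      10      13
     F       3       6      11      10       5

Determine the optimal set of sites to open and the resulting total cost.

Open A and D; minimum total cost 30.

For any fixed open set, each delivery zone goes to its cheapest open site; total = fixed + service.
{A, D}: M1→A 2, M2→D 2, M3→A 3, M4→D 2, M5→A 9. Service 18; fixed 12; total 30.
{A, C, D}: service 18 + fixed 15 = 33
{A, C}: M1→A 2, M2→C 2, M3→A 3, M4→A 11, M5→A 9. Service 27; fixed 7; total 34.
{A, B, C, D, E, F}: service 14 + fixed 39 = 53
No other subset beats 30.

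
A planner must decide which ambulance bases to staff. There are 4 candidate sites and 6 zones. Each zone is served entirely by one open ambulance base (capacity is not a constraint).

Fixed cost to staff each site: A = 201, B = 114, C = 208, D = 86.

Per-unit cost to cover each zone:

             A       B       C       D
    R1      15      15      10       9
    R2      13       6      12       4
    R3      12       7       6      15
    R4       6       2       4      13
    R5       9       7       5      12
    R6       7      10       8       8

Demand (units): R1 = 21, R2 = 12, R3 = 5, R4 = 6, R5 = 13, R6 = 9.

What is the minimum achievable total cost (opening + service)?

Minimum total cost: 647

For any fixed open set, each zone goes to its cheapest open site; total = fixed + service.
{B, D}: R1→D 9·21=189, R2→D 4·12=48, R3→B 7·5=35, R4→B 2·6=12, R5→B 7·13=91, R6→D 8·9=72. Service 447; fixed 200; total 647.
{D}: R1→D 9·21=189, R2→D 4·12=48, R3→D 15·5=75, R4→D 13·6=78, R5→D 12·13=156, R6→D 8·9=72. Service 618; fixed 86; total 704.
{C, D}: R1→D 9·21=189, R2→D 4·12=48, R3→C 6·5=30, R4→C 4·6=24, R5→C 5·13=65, R6→C 8·9=72. Service 428; fixed 294; total 722.
{A, B, C, D}: service 407 + fixed 609 = 1016
No other subset beats 647.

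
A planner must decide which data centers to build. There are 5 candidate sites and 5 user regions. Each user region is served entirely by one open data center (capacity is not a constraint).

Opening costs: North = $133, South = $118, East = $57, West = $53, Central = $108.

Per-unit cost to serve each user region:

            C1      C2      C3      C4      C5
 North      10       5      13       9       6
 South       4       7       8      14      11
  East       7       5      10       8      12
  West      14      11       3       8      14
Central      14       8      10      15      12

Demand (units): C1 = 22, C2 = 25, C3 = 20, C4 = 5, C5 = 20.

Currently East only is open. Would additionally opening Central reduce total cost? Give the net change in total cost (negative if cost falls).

No — net change +108 (cost rises by 108).

Current service cost with {East}: 759.
Adding Central: each user region re-picks its cheapest; new service cost 759, saving 0.
Extra fixed cost: 108. Net change = 108 − 0 = 108.
(Totals: 816 → 924.)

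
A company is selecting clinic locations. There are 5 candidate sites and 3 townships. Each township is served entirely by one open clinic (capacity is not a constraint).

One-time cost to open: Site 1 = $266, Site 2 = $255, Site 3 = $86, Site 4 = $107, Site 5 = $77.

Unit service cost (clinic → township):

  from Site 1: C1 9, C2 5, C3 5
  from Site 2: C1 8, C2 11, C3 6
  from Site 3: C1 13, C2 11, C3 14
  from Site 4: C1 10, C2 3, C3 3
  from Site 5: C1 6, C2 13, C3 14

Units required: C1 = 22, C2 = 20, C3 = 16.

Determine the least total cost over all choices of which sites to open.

Minimum total cost: 424

For any fixed open set, each township goes to its cheapest open site; total = fixed + service.
{Site 4, Site 5}: C1→Site 5 6·22=132, C2→Site 4 3·20=60, C3→Site 4 3·16=48. Service 240; fixed 184; total 424.
{Site 4}: service 328 + fixed 107 = 435
{Site 3, Site 4, Site 5}: C1→Site 5 6·22=132, C2→Site 4 3·20=60, C3→Site 4 3·16=48. Service 240; fixed 270; total 510.
{Site 1, Site 2, Site 3, Site 4, Site 5}: service 240 + fixed 791 = 1031
No other subset beats 424.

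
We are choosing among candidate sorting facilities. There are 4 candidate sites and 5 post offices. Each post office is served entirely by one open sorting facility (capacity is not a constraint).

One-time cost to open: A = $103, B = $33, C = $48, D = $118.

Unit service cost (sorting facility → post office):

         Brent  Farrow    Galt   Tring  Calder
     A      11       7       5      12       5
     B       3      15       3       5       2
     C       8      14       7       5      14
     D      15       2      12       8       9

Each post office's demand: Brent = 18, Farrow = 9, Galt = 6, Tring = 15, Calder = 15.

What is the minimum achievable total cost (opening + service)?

For any fixed open set, each post office goes to its cheapest open site; total = fixed + service.
{B}: Brent→B 3·18=54, Farrow→B 15·9=135, Galt→B 3·6=18, Tring→B 5·15=75, Calder→B 2·15=30. Service 312; fixed 33; total 345.
{B, D}: Brent→B 3·18=54, Farrow→D 2·9=18, Galt→B 3·6=18, Tring→B 5·15=75, Calder→B 2·15=30. Service 195; fixed 151; total 346.
{A, B}: Brent→B 3·18=54, Farrow→A 7·9=63, Galt→B 3·6=18, Tring→B 5·15=75, Calder→B 2·15=30. Service 240; fixed 136; total 376.
{A, B, C, D}: service 195 + fixed 302 = 497
No other subset beats 345.

Minimum total cost: 345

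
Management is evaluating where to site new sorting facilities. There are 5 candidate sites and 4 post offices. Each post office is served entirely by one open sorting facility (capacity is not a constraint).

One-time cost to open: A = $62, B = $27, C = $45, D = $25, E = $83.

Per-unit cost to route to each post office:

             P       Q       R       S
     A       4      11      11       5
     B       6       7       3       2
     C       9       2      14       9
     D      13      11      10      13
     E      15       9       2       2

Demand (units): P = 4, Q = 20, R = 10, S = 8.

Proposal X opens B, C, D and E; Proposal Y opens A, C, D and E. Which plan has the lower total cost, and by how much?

Proposal X is cheaper by 27.

Proposal X: {B, C, D, E}: P→B 6·4=24, Q→C 2·20=40, R→E 2·10=20, S→B 2·8=16. Service 100; fixed 180; total 280.
Proposal Y: {A, C, D, E}: P→A 4·4=16, Q→C 2·20=40, R→E 2·10=20, S→E 2·8=16. Service 92; fixed 215; total 307.
Difference: |280 − 307| = 27.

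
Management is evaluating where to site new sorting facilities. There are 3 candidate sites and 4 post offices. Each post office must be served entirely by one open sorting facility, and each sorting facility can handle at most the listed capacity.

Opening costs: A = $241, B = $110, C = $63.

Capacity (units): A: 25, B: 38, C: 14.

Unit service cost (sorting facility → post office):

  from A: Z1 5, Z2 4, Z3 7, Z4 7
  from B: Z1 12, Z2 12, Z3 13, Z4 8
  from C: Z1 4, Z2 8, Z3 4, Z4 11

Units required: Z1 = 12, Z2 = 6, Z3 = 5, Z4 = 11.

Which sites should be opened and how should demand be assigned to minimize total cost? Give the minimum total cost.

Minimum total cost: 446

Open {B, C}: Z1→C 4·12=48, Z2→B 12·6=72, Z3→B 13·5=65, Z4→B 8·11=88.
Loads: B carries 22/38, C carries 12/14. Service 273; fixed 173; total 446.
Next best feasible plan costs 473.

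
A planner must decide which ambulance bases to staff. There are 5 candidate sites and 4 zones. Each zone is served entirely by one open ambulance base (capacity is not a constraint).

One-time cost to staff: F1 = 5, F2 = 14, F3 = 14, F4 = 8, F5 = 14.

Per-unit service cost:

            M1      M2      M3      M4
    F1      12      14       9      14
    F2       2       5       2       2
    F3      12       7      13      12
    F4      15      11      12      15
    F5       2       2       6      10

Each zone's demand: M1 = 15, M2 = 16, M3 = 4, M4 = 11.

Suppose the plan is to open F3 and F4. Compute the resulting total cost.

Each zone is assigned to its cheapest site among the open ones.
{F3, F4}: M1→F3 12·15=180, M2→F3 7·16=112, M3→F4 12·4=48, M4→F3 12·11=132. Service 472; fixed 22; total 494.

Total cost: 494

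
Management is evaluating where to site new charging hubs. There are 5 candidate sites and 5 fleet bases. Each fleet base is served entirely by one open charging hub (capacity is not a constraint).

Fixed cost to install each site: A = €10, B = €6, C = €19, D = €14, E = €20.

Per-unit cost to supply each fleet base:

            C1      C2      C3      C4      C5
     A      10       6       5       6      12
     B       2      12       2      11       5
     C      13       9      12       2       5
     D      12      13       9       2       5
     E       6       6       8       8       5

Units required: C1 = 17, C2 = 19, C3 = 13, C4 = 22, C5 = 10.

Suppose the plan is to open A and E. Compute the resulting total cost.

Total cost: 493

Each fleet base is assigned to its cheapest site among the open ones.
{A, E}: C1→E 6·17=102, C2→A 6·19=114, C3→A 5·13=65, C4→A 6·22=132, C5→E 5·10=50. Service 463; fixed 30; total 493.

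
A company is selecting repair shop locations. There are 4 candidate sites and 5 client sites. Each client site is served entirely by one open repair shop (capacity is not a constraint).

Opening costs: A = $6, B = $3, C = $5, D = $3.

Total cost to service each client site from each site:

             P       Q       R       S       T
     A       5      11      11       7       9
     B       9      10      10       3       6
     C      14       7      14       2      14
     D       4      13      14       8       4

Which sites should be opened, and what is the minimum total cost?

For any fixed open set, each client site goes to its cheapest open site; total = fixed + service.
{B, D}: P→D 4, Q→B 10, R→B 10, S→B 3, T→D 4. Service 31; fixed 6; total 37.
{B, C, D}: P→D 4, Q→C 7, R→B 10, S→C 2, T→D 4. Service 27; fixed 11; total 38.
{C, D}: service 31 + fixed 8 = 39
{A, B, C, D}: P→D 4, Q→C 7, R→B 10, S→C 2, T→D 4. Service 27; fixed 17; total 44.
No other subset beats 37.

Open B and D; minimum total cost 37.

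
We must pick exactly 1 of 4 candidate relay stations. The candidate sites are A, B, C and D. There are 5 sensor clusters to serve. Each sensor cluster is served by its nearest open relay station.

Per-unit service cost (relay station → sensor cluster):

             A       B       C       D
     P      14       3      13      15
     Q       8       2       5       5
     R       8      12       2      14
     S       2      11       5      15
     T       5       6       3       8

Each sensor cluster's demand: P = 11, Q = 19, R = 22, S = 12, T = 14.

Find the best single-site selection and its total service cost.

With exactly 1 open, each sensor cluster uses its cheapest among the chosen.
{C}: P→C 13·11=143, Q→C 5·19=95, R→C 2·22=44, S→C 5·12=60, T→C 3·14=42. Service cost 384.
{B}: service cost 551
{A}: service cost 576
Among all 4 size-1 choices, {C} is lowest.

Choose C only; total service cost 384.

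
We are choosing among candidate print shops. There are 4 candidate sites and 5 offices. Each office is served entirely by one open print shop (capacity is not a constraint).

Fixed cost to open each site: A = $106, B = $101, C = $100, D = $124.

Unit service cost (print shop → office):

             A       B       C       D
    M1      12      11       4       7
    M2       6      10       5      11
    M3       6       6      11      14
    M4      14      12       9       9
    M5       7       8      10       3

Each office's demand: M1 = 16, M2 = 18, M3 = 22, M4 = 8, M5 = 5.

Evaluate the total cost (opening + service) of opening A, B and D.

Total cost: 770

Each office is assigned to its cheapest site among the open ones.
{A, B, D}: M1→D 7·16=112, M2→A 6·18=108, M3→A 6·22=132, M4→D 9·8=72, M5→D 3·5=15. Service 439; fixed 331; total 770.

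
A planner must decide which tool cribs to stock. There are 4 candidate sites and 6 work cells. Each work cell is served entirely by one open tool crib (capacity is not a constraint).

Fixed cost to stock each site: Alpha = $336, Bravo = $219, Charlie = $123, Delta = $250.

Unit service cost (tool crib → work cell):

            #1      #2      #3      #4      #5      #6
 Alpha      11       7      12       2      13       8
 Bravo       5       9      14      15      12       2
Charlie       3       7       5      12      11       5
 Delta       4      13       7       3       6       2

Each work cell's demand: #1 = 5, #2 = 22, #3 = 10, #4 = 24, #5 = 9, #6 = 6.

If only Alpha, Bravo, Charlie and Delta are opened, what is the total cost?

Total cost: 1261

Each work cell is assigned to its cheapest site among the open ones.
{Alpha, Bravo, Charlie, Delta}: #1→Charlie 3·5=15, #2→Alpha 7·22=154, #3→Charlie 5·10=50, #4→Alpha 2·24=48, #5→Delta 6·9=54, #6→Bravo 2·6=12. Service 333; fixed 928; total 1261.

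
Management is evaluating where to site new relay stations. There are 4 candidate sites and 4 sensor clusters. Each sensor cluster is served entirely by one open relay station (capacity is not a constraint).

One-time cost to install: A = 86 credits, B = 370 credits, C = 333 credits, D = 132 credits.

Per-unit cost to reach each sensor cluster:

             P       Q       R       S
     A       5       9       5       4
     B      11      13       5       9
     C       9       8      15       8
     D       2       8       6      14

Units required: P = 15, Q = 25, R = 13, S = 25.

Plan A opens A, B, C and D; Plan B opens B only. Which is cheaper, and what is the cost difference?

Plan A: {A, B, C, D}: P→D 2·15=30, Q→C 8·25=200, R→A 5·13=65, S→A 4·25=100. Service 395; fixed 921; total 1316.
Plan B: {B}: P→B 11·15=165, Q→B 13·25=325, R→B 5·13=65, S→B 9·25=225. Service 780; fixed 370; total 1150.
Difference: |1316 − 1150| = 166.

Plan B is cheaper by 166.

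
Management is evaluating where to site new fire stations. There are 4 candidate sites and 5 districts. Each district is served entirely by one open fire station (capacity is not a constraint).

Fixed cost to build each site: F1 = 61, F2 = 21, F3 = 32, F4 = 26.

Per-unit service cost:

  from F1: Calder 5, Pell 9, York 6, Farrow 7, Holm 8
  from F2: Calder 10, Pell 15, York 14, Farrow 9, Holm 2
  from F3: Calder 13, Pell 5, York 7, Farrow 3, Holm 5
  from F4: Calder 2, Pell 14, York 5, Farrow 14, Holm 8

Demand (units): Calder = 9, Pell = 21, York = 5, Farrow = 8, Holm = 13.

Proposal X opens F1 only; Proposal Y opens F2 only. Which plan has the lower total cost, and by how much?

Proposal X is cheaper by 109.

Proposal X: {F1}: Calder→F1 5·9=45, Pell→F1 9·21=189, York→F1 6·5=30, Farrow→F1 7·8=56, Holm→F1 8·13=104. Service 424; fixed 61; total 485.
Proposal Y: {F2}: Calder→F2 10·9=90, Pell→F2 15·21=315, York→F2 14·5=70, Farrow→F2 9·8=72, Holm→F2 2·13=26. Service 573; fixed 21; total 594.
Difference: |485 − 594| = 109.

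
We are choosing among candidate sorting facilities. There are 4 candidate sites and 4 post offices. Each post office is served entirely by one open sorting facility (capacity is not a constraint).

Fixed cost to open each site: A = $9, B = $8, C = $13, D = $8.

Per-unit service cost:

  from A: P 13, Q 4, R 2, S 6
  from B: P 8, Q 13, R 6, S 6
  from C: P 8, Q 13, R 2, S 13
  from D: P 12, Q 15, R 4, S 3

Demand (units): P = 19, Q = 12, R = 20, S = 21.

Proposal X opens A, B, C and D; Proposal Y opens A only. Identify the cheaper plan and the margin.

Proposal X is cheaper by 129.

Proposal X: {A, B, C, D}: P→B 8·19=152, Q→A 4·12=48, R→A 2·20=40, S→D 3·21=63. Service 303; fixed 38; total 341.
Proposal Y: {A}: P→A 13·19=247, Q→A 4·12=48, R→A 2·20=40, S→A 6·21=126. Service 461; fixed 9; total 470.
Difference: |341 − 470| = 129.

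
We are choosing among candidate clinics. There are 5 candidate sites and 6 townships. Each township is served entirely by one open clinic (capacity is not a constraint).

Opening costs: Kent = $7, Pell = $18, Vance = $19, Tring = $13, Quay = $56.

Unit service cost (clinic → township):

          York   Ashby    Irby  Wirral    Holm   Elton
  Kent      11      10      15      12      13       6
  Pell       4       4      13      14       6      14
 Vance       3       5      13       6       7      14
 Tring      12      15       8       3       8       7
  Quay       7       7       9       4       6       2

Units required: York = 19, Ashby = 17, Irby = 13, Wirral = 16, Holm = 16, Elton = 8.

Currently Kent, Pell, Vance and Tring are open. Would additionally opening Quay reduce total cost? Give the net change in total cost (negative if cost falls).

Current service cost with {Kent, Pell, Vance, Tring}: 421.
Adding Quay: each township re-picks its cheapest; new service cost 389, saving 32.
Extra fixed cost: 56. Net change = 56 − 32 = 24.
(Totals: 478 → 502.)

No — net change +24 (cost rises by 24).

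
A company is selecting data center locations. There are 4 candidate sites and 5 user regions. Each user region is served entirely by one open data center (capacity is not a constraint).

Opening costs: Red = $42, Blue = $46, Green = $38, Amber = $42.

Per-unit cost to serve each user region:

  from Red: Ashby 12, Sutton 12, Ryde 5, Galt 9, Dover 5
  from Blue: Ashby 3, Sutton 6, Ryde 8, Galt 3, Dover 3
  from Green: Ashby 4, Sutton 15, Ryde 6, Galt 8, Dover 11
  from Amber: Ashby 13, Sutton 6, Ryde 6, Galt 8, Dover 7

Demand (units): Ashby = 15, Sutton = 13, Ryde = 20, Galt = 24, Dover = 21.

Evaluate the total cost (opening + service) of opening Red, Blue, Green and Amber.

Each user region is assigned to its cheapest site among the open ones.
{Red, Blue, Green, Amber}: Ashby→Blue 3·15=45, Sutton→Blue 6·13=78, Ryde→Red 5·20=100, Galt→Blue 3·24=72, Dover→Blue 3·21=63. Service 358; fixed 168; total 526.

Total cost: 526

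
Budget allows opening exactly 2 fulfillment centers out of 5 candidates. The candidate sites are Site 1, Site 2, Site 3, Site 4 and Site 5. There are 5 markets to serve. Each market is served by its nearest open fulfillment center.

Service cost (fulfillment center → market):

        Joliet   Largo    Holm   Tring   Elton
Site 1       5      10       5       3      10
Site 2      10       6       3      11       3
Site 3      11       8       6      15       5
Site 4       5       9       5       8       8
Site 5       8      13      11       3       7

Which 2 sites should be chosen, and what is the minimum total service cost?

Choose Site 1 and Site 2; total service cost 20.

With exactly 2 open, each market uses its cheapest among the chosen.
{Site 1, Site 2}: Joliet→Site 1 5, Largo→Site 2 6, Holm→Site 2 3, Tring→Site 1 3, Elton→Site 2 3. Service cost 20.
{Site 2, Site 5}: service cost 23
{Site 2, Site 4}: service cost 25
Among all 10 size-2 choices, {Site 1, Site 2} is lowest.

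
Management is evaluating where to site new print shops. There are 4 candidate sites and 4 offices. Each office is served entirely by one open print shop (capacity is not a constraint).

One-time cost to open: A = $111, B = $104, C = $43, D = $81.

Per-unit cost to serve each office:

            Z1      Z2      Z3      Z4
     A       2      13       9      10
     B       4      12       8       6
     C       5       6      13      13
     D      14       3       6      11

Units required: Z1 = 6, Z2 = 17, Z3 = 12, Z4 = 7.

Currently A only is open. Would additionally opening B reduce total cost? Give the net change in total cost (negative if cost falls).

Current service cost with {A}: 411.
Adding B: each office re-picks its cheapest; new service cost 354, saving 57.
Extra fixed cost: 104. Net change = 104 − 57 = 47.
(Totals: 522 → 569.)

No — net change +47 (cost rises by 47).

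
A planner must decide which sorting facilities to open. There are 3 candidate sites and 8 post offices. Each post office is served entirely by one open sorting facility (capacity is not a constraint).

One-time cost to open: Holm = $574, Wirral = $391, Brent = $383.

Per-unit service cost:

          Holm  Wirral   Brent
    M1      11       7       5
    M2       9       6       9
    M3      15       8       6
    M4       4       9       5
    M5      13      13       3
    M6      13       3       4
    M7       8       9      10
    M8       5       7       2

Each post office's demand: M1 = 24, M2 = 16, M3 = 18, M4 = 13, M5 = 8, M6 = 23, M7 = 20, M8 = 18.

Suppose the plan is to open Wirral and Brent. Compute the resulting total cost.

Total cost: 1472

Each post office is assigned to its cheapest site among the open ones.
{Wirral, Brent}: M1→Brent 5·24=120, M2→Wirral 6·16=96, M3→Brent 6·18=108, M4→Brent 5·13=65, M5→Brent 3·8=24, M6→Wirral 3·23=69, M7→Wirral 9·20=180, M8→Brent 2·18=36. Service 698; fixed 774; total 1472.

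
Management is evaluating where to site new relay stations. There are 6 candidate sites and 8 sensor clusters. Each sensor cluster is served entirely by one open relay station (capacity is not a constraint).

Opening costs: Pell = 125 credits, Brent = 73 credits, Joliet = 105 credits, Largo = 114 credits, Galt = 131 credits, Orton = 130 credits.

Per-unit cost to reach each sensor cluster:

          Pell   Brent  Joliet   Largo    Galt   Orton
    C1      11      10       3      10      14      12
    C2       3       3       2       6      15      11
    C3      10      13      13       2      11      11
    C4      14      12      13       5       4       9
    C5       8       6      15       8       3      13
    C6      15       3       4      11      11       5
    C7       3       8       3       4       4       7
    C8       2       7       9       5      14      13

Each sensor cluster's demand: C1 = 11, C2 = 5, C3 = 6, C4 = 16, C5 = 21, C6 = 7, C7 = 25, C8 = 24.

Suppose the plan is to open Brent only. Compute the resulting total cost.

Each sensor cluster is assigned to its cheapest site among the open ones.
{Brent}: C1→Brent 10·11=110, C2→Brent 3·5=15, C3→Brent 13·6=78, C4→Brent 12·16=192, C5→Brent 6·21=126, C6→Brent 3·7=21, C7→Brent 8·25=200, C8→Brent 7·24=168. Service 910; fixed 73; total 983.

Total cost: 983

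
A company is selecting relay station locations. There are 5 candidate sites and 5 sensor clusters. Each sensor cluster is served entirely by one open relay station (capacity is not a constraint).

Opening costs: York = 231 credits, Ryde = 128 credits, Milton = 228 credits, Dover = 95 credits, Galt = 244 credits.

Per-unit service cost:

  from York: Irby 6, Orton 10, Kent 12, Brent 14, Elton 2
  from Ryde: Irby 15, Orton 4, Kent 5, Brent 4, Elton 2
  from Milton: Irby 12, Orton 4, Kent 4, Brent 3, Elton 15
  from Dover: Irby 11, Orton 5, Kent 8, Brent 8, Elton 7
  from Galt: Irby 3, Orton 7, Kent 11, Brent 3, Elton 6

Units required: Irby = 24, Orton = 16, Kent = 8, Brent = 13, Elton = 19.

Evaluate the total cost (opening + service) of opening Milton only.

Each sensor cluster is assigned to its cheapest site among the open ones.
{Milton}: Irby→Milton 12·24=288, Orton→Milton 4·16=64, Kent→Milton 4·8=32, Brent→Milton 3·13=39, Elton→Milton 15·19=285. Service 708; fixed 228; total 936.

Total cost: 936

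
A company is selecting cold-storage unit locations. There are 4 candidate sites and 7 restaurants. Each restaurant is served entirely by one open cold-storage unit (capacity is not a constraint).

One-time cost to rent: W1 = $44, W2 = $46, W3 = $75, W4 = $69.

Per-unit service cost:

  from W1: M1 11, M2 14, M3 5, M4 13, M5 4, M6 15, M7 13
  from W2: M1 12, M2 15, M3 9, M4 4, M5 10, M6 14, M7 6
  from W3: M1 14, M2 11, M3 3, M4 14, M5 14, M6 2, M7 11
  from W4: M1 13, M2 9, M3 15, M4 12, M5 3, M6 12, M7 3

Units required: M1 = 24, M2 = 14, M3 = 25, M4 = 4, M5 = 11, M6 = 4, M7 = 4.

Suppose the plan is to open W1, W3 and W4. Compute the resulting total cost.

Each restaurant is assigned to its cheapest site among the open ones.
{W1, W3, W4}: M1→W1 11·24=264, M2→W4 9·14=126, M3→W3 3·25=75, M4→W4 12·4=48, M5→W4 3·11=33, M6→W3 2·4=8, M7→W4 3·4=12. Service 566; fixed 188; total 754.

Total cost: 754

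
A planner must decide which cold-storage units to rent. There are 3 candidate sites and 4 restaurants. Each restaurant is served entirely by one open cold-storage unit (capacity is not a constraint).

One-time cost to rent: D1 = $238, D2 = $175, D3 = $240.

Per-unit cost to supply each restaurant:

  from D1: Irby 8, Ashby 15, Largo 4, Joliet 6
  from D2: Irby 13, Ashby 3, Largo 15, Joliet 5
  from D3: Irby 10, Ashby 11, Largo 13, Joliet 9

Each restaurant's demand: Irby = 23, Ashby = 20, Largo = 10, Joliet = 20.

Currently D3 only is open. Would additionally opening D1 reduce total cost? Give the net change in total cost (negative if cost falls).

No — net change +42 (cost rises by 42).

Current service cost with {D3}: 760.
Adding D1: each restaurant re-picks its cheapest; new service cost 564, saving 196.
Extra fixed cost: 238. Net change = 238 − 196 = 42.
(Totals: 1000 → 1042.)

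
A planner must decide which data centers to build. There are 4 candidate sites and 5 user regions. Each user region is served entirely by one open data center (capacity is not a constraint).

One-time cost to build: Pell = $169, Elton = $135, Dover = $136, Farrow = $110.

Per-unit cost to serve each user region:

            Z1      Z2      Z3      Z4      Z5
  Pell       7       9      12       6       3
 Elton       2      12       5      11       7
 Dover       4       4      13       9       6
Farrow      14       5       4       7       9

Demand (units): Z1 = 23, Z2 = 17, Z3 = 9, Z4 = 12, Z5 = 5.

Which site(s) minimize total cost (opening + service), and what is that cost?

For any fixed open set, each user region goes to its cheapest open site; total = fixed + service.
{Elton, Farrow}: Z1→Elton 2·23=46, Z2→Farrow 5·17=85, Z3→Farrow 4·9=36, Z4→Farrow 7·12=84, Z5→Elton 7·5=35. Service 286; fixed 245; total 531.
{Dover}: Z1→Dover 4·23=92, Z2→Dover 4·17=68, Z3→Dover 13·9=117, Z4→Dover 9·12=108, Z5→Dover 6·5=30. Service 415; fixed 136; total 551.
{Dover, Farrow}: service 310 + fixed 246 = 556
{Pell, Elton, Dover, Farrow}: Z1→Elton 2·23=46, Z2→Dover 4·17=68, Z3→Farrow 4·9=36, Z4→Pell 6·12=72, Z5→Pell 3·5=15. Service 237; fixed 550; total 787.
No other subset beats 531.

Open Elton and Farrow; minimum total cost 531.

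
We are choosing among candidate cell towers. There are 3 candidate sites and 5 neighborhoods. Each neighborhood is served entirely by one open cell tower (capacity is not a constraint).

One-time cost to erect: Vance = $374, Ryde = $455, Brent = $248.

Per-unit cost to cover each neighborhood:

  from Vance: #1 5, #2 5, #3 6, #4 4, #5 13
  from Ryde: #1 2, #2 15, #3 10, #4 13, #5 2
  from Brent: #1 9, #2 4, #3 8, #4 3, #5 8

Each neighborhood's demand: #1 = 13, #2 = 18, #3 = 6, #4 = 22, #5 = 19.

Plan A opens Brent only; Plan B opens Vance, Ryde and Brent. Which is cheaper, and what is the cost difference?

Plan A is cheaper by 612.

Plan A: {Brent}: #1→Brent 9·13=117, #2→Brent 4·18=72, #3→Brent 8·6=48, #4→Brent 3·22=66, #5→Brent 8·19=152. Service 455; fixed 248; total 703.
Plan B: {Vance, Ryde, Brent}: #1→Ryde 2·13=26, #2→Brent 4·18=72, #3→Vance 6·6=36, #4→Brent 3·22=66, #5→Ryde 2·19=38. Service 238; fixed 1077; total 1315.
Difference: |703 − 1315| = 612.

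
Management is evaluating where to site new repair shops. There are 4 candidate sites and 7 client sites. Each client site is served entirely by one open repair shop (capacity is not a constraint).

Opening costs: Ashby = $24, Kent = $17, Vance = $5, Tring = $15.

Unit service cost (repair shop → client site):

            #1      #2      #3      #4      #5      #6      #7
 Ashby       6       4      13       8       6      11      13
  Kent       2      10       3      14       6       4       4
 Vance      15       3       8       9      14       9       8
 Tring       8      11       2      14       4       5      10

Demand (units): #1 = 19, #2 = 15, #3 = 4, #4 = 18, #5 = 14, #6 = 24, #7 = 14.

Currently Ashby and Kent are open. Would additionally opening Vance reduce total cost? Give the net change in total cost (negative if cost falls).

Yes — net change −10 (cost falls by 10).

Current service cost with {Ashby, Kent}: 490.
Adding Vance: each client site re-picks its cheapest; new service cost 475, saving 15.
Extra fixed cost: 5. Net change = 5 − 15 = -10.
(Totals: 531 → 521.)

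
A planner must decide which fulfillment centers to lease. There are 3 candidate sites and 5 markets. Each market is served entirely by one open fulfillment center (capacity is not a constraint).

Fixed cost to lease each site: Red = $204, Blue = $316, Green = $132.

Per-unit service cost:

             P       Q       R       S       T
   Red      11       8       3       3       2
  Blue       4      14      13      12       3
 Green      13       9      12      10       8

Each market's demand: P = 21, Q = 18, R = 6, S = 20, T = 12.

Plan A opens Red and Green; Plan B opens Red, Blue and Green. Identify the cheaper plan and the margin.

Plan A: {Red, Green}: P→Red 11·21=231, Q→Red 8·18=144, R→Red 3·6=18, S→Red 3·20=60, T→Red 2·12=24. Service 477; fixed 336; total 813.
Plan B: {Red, Blue, Green}: P→Blue 4·21=84, Q→Red 8·18=144, R→Red 3·6=18, S→Red 3·20=60, T→Red 2·12=24. Service 330; fixed 652; total 982.
Difference: |813 − 982| = 169.

Plan A is cheaper by 169.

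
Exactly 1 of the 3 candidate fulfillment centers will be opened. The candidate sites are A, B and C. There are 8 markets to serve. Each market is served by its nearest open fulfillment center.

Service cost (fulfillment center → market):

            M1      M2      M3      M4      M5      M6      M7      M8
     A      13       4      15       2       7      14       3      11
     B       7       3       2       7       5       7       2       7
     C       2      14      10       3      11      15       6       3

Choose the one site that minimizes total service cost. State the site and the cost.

With exactly 1 open, each market uses its cheapest among the chosen.
{B}: M1→B 7, M2→B 3, M3→B 2, M4→B 7, M5→B 5, M6→B 7, M7→B 2, M8→B 7. Service cost 40.
{C}: service cost 64
{A}: service cost 69
Among all 3 size-1 choices, {B} is lowest.

Choose B only; total service cost 40.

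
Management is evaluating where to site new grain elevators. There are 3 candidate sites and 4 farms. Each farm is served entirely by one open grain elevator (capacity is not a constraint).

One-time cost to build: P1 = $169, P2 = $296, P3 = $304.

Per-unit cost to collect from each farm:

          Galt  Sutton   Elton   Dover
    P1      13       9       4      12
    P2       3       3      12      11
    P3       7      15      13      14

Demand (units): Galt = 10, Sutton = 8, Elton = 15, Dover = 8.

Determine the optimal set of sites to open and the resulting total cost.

Open P1 only; minimum total cost 527.

For any fixed open set, each farm goes to its cheapest open site; total = fixed + service.
{P1}: Galt→P1 13·10=130, Sutton→P1 9·8=72, Elton→P1 4·15=60, Dover→P1 12·8=96. Service 358; fixed 169; total 527.
{P2}: service 322 + fixed 296 = 618
{P1, P2}: Galt→P2 3·10=30, Sutton→P2 3·8=24, Elton→P1 4·15=60, Dover→P2 11·8=88. Service 202; fixed 465; total 667.
{P1, P2, P3}: Galt→P2 3·10=30, Sutton→P2 3·8=24, Elton→P1 4·15=60, Dover→P2 11·8=88. Service 202; fixed 769; total 971.
(All 7 nonempty subsets were checked; P1 only is lowest.)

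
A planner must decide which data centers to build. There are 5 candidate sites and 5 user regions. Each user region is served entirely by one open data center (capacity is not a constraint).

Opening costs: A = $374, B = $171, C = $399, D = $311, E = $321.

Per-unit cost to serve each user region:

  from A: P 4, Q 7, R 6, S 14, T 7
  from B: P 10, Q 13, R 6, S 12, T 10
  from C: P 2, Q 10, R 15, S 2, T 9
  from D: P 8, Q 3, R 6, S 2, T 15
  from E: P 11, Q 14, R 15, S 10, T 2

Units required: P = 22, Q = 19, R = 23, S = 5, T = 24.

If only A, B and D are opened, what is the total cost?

Total cost: 1317

Each user region is assigned to its cheapest site among the open ones.
{A, B, D}: P→A 4·22=88, Q→D 3·19=57, R→A 6·23=138, S→D 2·5=10, T→A 7·24=168. Service 461; fixed 856; total 1317.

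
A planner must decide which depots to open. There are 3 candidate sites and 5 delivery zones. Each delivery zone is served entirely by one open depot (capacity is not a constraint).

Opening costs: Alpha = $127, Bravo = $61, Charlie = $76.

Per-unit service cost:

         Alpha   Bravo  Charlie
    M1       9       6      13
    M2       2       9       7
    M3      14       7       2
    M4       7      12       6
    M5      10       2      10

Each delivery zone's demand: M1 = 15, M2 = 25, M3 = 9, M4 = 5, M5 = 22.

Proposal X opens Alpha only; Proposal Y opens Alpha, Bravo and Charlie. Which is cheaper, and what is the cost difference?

Proposal Y is cheaper by 197.

Proposal X: {Alpha}: M1→Alpha 9·15=135, M2→Alpha 2·25=50, M3→Alpha 14·9=126, M4→Alpha 7·5=35, M5→Alpha 10·22=220. Service 566; fixed 127; total 693.
Proposal Y: {Alpha, Bravo, Charlie}: M1→Bravo 6·15=90, M2→Alpha 2·25=50, M3→Charlie 2·9=18, M4→Charlie 6·5=30, M5→Bravo 2·22=44. Service 232; fixed 264; total 496.
Difference: |693 − 496| = 197.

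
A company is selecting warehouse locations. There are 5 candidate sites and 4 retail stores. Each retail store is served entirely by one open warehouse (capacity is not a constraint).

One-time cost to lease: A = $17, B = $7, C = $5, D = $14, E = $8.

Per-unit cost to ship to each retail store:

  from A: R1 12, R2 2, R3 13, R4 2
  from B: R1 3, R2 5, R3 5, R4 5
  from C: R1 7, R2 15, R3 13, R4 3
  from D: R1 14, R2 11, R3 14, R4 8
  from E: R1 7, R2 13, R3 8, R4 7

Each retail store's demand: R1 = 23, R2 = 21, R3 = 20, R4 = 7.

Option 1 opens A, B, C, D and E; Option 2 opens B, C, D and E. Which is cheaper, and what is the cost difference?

Option 1 is cheaper by 53.

Option 1: {A, B, C, D, E}: R1→B 3·23=69, R2→A 2·21=42, R3→B 5·20=100, R4→A 2·7=14. Service 225; fixed 51; total 276.
Option 2: {B, C, D, E}: R1→B 3·23=69, R2→B 5·21=105, R3→B 5·20=100, R4→C 3·7=21. Service 295; fixed 34; total 329.
Difference: |276 − 329| = 53.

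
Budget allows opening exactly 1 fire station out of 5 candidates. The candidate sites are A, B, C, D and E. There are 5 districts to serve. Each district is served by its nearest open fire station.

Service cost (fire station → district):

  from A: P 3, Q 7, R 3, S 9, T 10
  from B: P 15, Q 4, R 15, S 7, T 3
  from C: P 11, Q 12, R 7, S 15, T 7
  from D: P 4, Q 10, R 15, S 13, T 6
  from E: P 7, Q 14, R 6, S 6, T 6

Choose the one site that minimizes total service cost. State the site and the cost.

Choose A only; total service cost 32.

With exactly 1 open, each district uses its cheapest among the chosen.
{A}: P→A 3, Q→A 7, R→A 3, S→A 9, T→A 10. Service cost 32.
{E}: service cost 39
{B}: service cost 44
Among all 5 size-1 choices, {A} is lowest.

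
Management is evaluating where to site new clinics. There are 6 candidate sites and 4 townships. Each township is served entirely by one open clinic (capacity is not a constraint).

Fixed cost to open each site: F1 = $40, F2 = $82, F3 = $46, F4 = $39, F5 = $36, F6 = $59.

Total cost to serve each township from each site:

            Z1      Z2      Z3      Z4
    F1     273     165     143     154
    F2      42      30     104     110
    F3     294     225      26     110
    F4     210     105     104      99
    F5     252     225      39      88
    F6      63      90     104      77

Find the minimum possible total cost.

Minimum total cost: 317

For any fixed open set, each township goes to its cheapest open site; total = fixed + service.
{F2, F5}: Z1→F2 42, Z2→F2 30, Z3→F5 39, Z4→F5 88. Service 199; fixed 118; total 317.
{F2, F3}: service 208 + fixed 128 = 336
{F2, F3, F5}: service 186 + fixed 164 = 350
{F1, F2, F3, F4, F5, F6}: service 175 + fixed 302 = 477
No other subset beats 317.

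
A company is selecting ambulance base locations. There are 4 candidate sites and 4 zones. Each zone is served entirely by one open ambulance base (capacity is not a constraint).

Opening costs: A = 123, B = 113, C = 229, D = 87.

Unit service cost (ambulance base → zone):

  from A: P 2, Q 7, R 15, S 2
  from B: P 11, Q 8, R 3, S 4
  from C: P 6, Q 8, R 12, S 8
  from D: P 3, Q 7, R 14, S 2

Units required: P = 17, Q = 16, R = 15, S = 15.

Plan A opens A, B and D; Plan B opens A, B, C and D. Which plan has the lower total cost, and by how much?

Plan A is cheaper by 229.

Plan A: {A, B, D}: P→A 2·17=34, Q→A 7·16=112, R→B 3·15=45, S→A 2·15=30. Service 221; fixed 323; total 544.
Plan B: {A, B, C, D}: P→A 2·17=34, Q→A 7·16=112, R→B 3·15=45, S→A 2·15=30. Service 221; fixed 552; total 773.
Difference: |544 − 773| = 229.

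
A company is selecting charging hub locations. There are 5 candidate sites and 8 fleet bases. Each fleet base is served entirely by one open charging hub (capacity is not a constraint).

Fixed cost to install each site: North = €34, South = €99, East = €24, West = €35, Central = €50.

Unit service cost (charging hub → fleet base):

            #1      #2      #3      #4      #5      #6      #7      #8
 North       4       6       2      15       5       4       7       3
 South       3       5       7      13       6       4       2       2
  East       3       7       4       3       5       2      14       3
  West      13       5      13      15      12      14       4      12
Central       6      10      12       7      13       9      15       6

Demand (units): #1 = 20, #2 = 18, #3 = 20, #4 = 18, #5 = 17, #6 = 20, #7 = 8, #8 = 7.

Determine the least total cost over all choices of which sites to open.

For any fixed open set, each fleet base goes to its cheapest open site; total = fixed + service.
{North, East, West}: #1→East 3·20=60, #2→West 5·18=90, #3→North 2·20=40, #4→East 3·18=54, #5→North 5·17=85, #6→East 2·20=40, #7→West 4·8=32, #8→North 3·7=21. Service 422; fixed 93; total 515.
{East, West}: #1→East 3·20=60, #2→West 5·18=90, #3→East 4·20=80, #4→East 3·18=54, #5→East 5·17=85, #6→East 2·20=40, #7→West 4·8=32, #8→East 3·7=21. Service 462; fixed 59; total 521.
{North, East}: #1→East 3·20=60, #2→North 6·18=108, #3→North 2·20=40, #4→East 3·18=54, #5→North 5·17=85, #6→East 2·20=40, #7→North 7·8=56, #8→North 3·7=21. Service 464; fixed 58; total 522.
{North, South, East, West, Central}: service 399 + fixed 242 = 641
No other subset beats 515.

Minimum total cost: 515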